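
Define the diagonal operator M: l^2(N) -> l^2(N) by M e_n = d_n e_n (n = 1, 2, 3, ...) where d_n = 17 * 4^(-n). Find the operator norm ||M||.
||M|| = 17/4 (attained at n = 1)

For M diagonal, ||M|| = sup_n |d_n|. The sequence d_n = 17 * 4^(-n) is positive and strictly decreasing (ratio 4^(-1) < 1), so the supremum is d_1 = 17/4. Hence ||M|| = 17/4.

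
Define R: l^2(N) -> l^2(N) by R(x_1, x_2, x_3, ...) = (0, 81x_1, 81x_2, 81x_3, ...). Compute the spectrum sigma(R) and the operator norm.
sigma(R) = closed disk {z in C : |z| ≤ 81}; ||R|| = 81

Note R = 81·U where U is the unit right shift (U x)_k = x_{k-1} (with x_0 := 0); so ||R|| = 81||U|| and sigma(R) = 81·sigma(U). ||R x||^2 = sum_{k≥1} |81x_k|^2 = 6561||x||^2, so ||R|| = 81 and sigma(R) ⊂ {|z| ≤ 81}. For any |lambda| < 81, the equation (R - lambda I) x = 0 forces x_1 = 0, then 81x_k = lambda x_{k+1} ⇒ x = 0, so R has no eigenvalues. But (R - lambda I) is not surjective for |lambda| < 81: solving (R - lambda I) x = e_1 would require x_n proportional to (lambda/81)^(-n), which is not in l^2. So every |lambda| < 81 lies in the residual spectrum. The boundary |lambda| = 81 is in the approximate point spectrum (the spectrum is closed). Hence sigma(R) is the closed disk of radius 81.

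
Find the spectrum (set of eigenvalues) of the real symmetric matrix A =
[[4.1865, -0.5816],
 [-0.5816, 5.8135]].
sigma(A) ≈ {4, 6}

A is real symmetric, so its spectrum consists of real eigenvalues. Expanding the characteristic polynomial of the displayed matrix gives
  det(λ I - A) = p(λ) = λ^2 + (-10)λ + (24).
Solving p(λ) = 0 yields eigenvalues ≈ 4, 6. (A is shown rounded to 4 decimals, so these recover the underlying integer eigenvalues to within that precision.)
Verification: the trace of A = 10 equals the sum of eigenvalues 10, and det(A) ≈ 24.0000 matches the eigenvalue product 24.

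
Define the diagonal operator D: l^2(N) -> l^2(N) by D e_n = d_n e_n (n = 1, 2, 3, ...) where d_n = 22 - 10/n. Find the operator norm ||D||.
||D|| = 22

For a diagonal operator on l^2 with entries d_n, ||D|| = sup_n |d_n|. Here d_1 = 12, d_2 = 17, ..., and d_n = 22 - 10/n increases monotonically toward 22. All terms lie in [12, 22), so |d_n| = d_n and the supremum is the limit 22, which is not attained by any individual d_n. Hence ||D|| = 22.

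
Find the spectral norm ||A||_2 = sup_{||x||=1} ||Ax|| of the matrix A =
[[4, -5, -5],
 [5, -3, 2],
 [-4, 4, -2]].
||A||_2 ≈ 10.2826 (= sqrt(largest eigenvalue of A^T A))

||A||_2 = sigma_max(A) = sqrt(lambda_max(A^T A)). Form the symmetric matrix M = A^T A =
[[57, -51, -2],
 [-51, 50, 11],
 [-2, 11, 33]].
Its characteristic polynomial (trace, sum of principal 2x2 minors, determinant of M give the coefficients) is
  p(λ) = det(λ I - M) = λ^3 - 140λ^2 + 3655λ - 3364.
No integer candidate from the rational root theorem (±divisors of 3364) is a root, so the roots are irrational. The cubic discriminant is Δ = 60283593508 > 0, so there are three distinct real roots. p(0) = -3364 and p(1) = 152 have opposite signs, so a root lies in (0, 1); Newton's method refines it to λ ≈ 0.9551. p(33) = 728 and p(34) = -1630 have opposite signs, so a root lies in (33, 34); Newton's method refines it to λ ≈ 33.3124. p(105) = -5464 and p(106) = 2042 have opposite signs, so a root lies in (105, 106); Newton's method refines it to λ ≈ 105.7326. Check (Vieta): the three roots sum to 140, matching tr M = 140.
So the eigenvalues of A^T A are ≈ 0.9551, 33.3124, 105.7326 (all ≥ 0, as they must be for A^T A). The largest is λ_max ≈ 105.7326, hence ||A||_2 = sqrt(λ_max) ≈ 10.2826.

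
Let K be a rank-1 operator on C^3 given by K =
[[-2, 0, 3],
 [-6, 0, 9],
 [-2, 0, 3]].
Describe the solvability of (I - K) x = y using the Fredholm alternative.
(I - K) is singular (det(I - K) = 0, i.e. 1 ∈ sigma(K)). (I - K) x = y is solvable iff y ⊥ ker((I - K)^*) = span{(-2, 0, 3)}, i.e. iff -2y_1 + 3y_3 = 0. When solvable, the solutions are x = y + c·(1, 3, 1), c arbitrary (ker(I - K) = span{(1, 3, 1)}, dimension 1).

K has rank 1, so it is an outer product K = u v^T: every row of K is a multiple of one row vector. Reading off the entries, u = (1, 3, 1) and v = (-2, 0, 3) (row i of K equals u_i·v^T). A rank-one matrix u v^T satisfies K u = u (v·u) and kills the (2)-dimensional subspace v^⊥, so its characteristic polynomial is lambda^2 (lambda - v·u) with v·u = tr K = 1. Hence the eigenvalues of I - K are 1 (multiplicity 2) and 1 - (1) = 0, so det(I - K) = 0. (Direct check: I - K =
[[3, 0, -3],
 [6, 1, -9],
 [2, 0, -2]]
has determinant 0.) So 1 is an eigenvalue of K and (I - K) is not invertible. The finite-dimensional Fredholm alternative says: either (I - K) is invertible, or ker(I - K) ≠ {0} and then range(I - K) = ker((I - K)^*)^⊥, with dim ker(I - K) = dim ker((I - K)^*). We are in the second case, so we need both kernels. Kernel of I - K: (I - K) u = u - u (v·u) = u - u = 0, so ker(I - K) = span{u} = span{(1, 3, 1)} (it is exactly 1-dimensional because rank(I - K) = 2). Kernel of the adjoint: K is real, so (I - K)^* = I - K^T = I - v u^T, and (I - v u^T) v = v - v (u·v) = 0; hence ker((I - K)^*) = span{v} = span{(-2, 0, 3)}. Therefore (I - K) x = y is solvable iff <y, v> = 0, i.e. iff -2y_1 + 3y_3 = 0. When this holds, K y = u (v·y) = 0, so (I - K) y = y and x = y is a particular solution; the full solution set is the line x = y + c·u = y + c·(1, 3, 1), c ∈ C.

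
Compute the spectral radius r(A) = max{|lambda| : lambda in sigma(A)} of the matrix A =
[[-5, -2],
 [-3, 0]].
r(A) = 6

The eigenvalues of A are the roots of its characteristic polynomial. With M = A (coefficients from the trace and determinant):
  p(λ) = det(λ I - M) = λ^2 + 5λ - 6.
For λ^2 + 5λ - 6 the discriminant is 49. It is a perfect square (7^2), so the roots are rational: λ = (-5 ± 7)/2 = 1, -6.
Thus the eigenvalues (to 4 decimals) are 1 (modulus 1); -6 (modulus 6). The spectral radius is the largest modulus: r(A) = 6. (Cross-check: r(A) ≤ ||A||_2 ≈ 6.085; equality holds whenever A is normal, though it can also hold for some non-normal A.)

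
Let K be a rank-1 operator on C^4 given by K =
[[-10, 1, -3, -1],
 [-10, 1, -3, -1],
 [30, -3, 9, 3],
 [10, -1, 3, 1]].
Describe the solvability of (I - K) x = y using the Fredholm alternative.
(I - K) is singular (det(I - K) = 0, i.e. 1 ∈ sigma(K)). (I - K) x = y is solvable iff y ⊥ ker((I - K)^*) = span{(-10, 1, -3, -1)}, i.e. iff -10y_1 + y_2 - 3y_3 - y_4 = 0. When solvable, the solutions are x = y + c·(1, 1, -3, -1), c arbitrary (ker(I - K) = span{(1, 1, -3, -1)}, dimension 1).

K has rank 1, so it is an outer product K = u v^T: every row of K is a multiple of one row vector. Reading off the entries, u = (1, 1, -3, -1) and v = (-10, 1, -3, -1) (row i of K equals u_i·v^T). A rank-one matrix u v^T satisfies K u = u (v·u) and kills the (3)-dimensional subspace v^⊥, so its characteristic polynomial is lambda^3 (lambda - v·u) with v·u = tr K = 1. Hence the eigenvalues of I - K are 1 (multiplicity 3) and 1 - (1) = 0, so det(I - K) = 0. (Direct check: I - K =
[[11, -1, 3, 1],
 [10, 0, 3, 1],
 [-30, 3, -8, -3],
 [-10, 1, -3, 0]]
has determinant 0.) So 1 is an eigenvalue of K and (I - K) is not invertible. The finite-dimensional Fredholm alternative says: either (I - K) is invertible, or ker(I - K) ≠ {0} and then range(I - K) = ker((I - K)^*)^⊥, with dim ker(I - K) = dim ker((I - K)^*). We are in the second case, so we need both kernels. Kernel of I - K: (I - K) u = u - u (v·u) = u - u = 0, so ker(I - K) = span{u} = span{(1, 1, -3, -1)} (it is exactly 1-dimensional because rank(I - K) = 3). Kernel of the adjoint: K is real, so (I - K)^* = I - K^T = I - v u^T, and (I - v u^T) v = v - v (u·v) = 0; hence ker((I - K)^*) = span{v} = span{(-10, 1, -3, -1)}. Therefore (I - K) x = y is solvable iff <y, v> = 0, i.e. iff -10y_1 + y_2 - 3y_3 - y_4 = 0. When this holds, K y = u (v·y) = 0, so (I - K) y = y and x = y is a particular solution; the full solution set is the line x = y + c·u = y + c·(1, 1, -3, -1), c ∈ C.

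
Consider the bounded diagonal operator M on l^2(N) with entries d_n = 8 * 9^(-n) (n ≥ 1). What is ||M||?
||M|| = 8/9 (attained at n = 1)

For M diagonal, ||M|| = sup_n |d_n|. The sequence d_n = 8 * 9^(-n) is positive and strictly decreasing (ratio 9^(-1) < 1), so the supremum is d_1 = 8/9. Hence ||M|| = 8/9.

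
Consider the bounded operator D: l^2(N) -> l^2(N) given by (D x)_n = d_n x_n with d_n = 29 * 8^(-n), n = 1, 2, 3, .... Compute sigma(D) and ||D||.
sigma(D) = {29 * 8^(-n) : n ≥ 1} ∪ {0}; ||D|| = 29/8

A bounded diagonal operator on l^2 with diagonal entries d_n has spectrum equal to the closure of {d_n : n ≥ 1}: every d_n is an eigenvalue (with eigenvector e_n), so {d_n} ⊂ sigma(D); the spectrum is closed, so its closure is too; and for lambda not in the closure, (D - lambda I) has bounded inverse (the diagonal entries 1/(d_n - lambda) are bounded). For our sequence d_n = 29 * 8^(-n), n = 1, 2, 3, ...:
  - {d_n} = {29 * 8^(-n) : n ≥ 1}; the only limit point is 0
  - closure = {29 * 8^(-n) : n ≥ 1} ∪ {0}
For the norm: a diagonal operator has ||D|| = sup_n |d_n|. Here d_n = 29 * 8^(-n) is positive and decreasing, so sup_n |d_n| = d_1 = 29/8. So ||D|| = 29/8.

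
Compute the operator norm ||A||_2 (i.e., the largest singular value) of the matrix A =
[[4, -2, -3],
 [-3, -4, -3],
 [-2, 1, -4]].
||A||_2 ≈ 6.6873 (= sqrt(largest eigenvalue of A^T A))

||A||_2 = sigma_max(A) = sqrt(lambda_max(A^T A)). Form the symmetric matrix M = A^T A =
[[29, 2, 5],
 [2, 21, 14],
 [5, 14, 34]].
Its characteristic polynomial (trace, sum of principal 2x2 minors, determinant of M give the coefficients) is
  p(λ) = det(λ I - M) = λ^3 - 84λ^2 + 2084λ - 14641.
No integer candidate from the rational root theorem (±divisors of 14641) is a root, so the roots are irrational. The cubic discriminant is Δ = 75989605 > 0, so there are three distinct real roots. p(12) = -1 and p(13) = 452 have opposite signs, so a root lies in (12, 13); Newton's method refines it to λ ≈ 12.002. p(27) = 74 and p(28) = -193 have opposite signs, so a root lies in (27, 28); Newton's method refines it to λ ≈ 27.2784. p(44) = -385 and p(45) = 164 have opposite signs, so a root lies in (44, 45); Newton's method refines it to λ ≈ 44.7196. Check (Vieta): the three roots sum to 84, matching tr M = 84.
So the eigenvalues of A^T A are ≈ 12.002, 27.2784, 44.7196 (all ≥ 0, as they must be for A^T A). The largest is λ_max ≈ 44.7196, hence ||A||_2 = sqrt(λ_max) ≈ 6.6873.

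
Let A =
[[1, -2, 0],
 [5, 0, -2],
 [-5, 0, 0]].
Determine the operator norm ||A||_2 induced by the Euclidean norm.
||A||_2 = sqrt((55 + sqrt(2625))/2) ≈ 7.2882 (= sqrt(largest eigenvalue of A^T A))

||A||_2 = sigma_max(A) = sqrt(lambda_max(A^T A)). Form the symmetric matrix M = A^T A =
[[51, -2, -10],
 [-2, 4, 0],
 [-10, 0, 4]].
Its characteristic polynomial (trace, sum of principal 2x2 minors, determinant of M give the coefficients) is
  p(λ) = det(λ I - M) = λ^3 - 59λ^2 + 320λ - 400.
By the rational root theorem any rational root is an integer divisor of 400. Testing λ = 4: p(4) = 64 - 944 + 1280 - 400 = 0, so λ = 4 is a root. Dividing out (λ - 4) leaves p(λ) = (λ - 4)(λ^2 - 55λ + 100). For λ^2 - 55λ + 100 the discriminant is 2625. It is nonnegative but not a perfect square, so the roots are real and irrational: λ = (55 ± sqrt(2625))/2 ≈ 53.1174, 1.8826.
So the eigenvalues of A^T A are ≈ 1.8826, 4, 53.1174 (all ≥ 0, as they must be for A^T A). The largest is λ_max = (55 + sqrt(2625))/2 ≈ 53.1174, hence ||A||_2 = sqrt(λ_max) = sqrt((55 + sqrt(2625))/2) ≈ 7.2882.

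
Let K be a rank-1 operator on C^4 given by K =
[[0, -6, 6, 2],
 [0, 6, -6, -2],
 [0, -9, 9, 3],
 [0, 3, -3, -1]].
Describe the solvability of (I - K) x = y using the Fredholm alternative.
(I - K) is invertible (det(I - K) = -13 ≠ 0), so for every y in C^4 the equation (I - K) x = y has a unique solution.

K has rank 1, so it is an outer product K = u v^T: every row of K is a multiple of one row vector. Reading off the entries, u = (2, -2, 3, -1) and v = (0, -3, 3, 1) (row i of K equals u_i·v^T). A rank-one matrix u v^T satisfies K u = u (v·u) and kills the (3)-dimensional subspace v^⊥, so its characteristic polynomial is lambda^3 (lambda - v·u) with v·u = tr K = 14. Hence the eigenvalues of I - K are 1 (multiplicity 3) and 1 - (14) = -13, so det(I - K) = -13. (Direct check: I - K =
[[1, 6, -6, -2],
 [0, -5, 6, 2],
 [0, 9, -8, -3],
 [0, -3, 3, 2]]
has determinant -13.) The finite-dimensional Fredholm alternative says: either (I - K) is invertible, or ker(I - K) ≠ {0} and then range(I - K) = ker((I - K)^*)^⊥, with dim ker(I - K) = dim ker((I - K)^*). Since det(I - K) ≠ 0, 1 is not an eigenvalue of K and ker(I - K) = {0}, so we are in the first case: for every y there is a unique x = (I - K)^(-1) y. Explicitly, by the Sherman–Morrison formula, (I - u v^T)^(-1) = I + u v^T/(1 - v·u), i.e. (I - K)^(-1) = I + K/(-13).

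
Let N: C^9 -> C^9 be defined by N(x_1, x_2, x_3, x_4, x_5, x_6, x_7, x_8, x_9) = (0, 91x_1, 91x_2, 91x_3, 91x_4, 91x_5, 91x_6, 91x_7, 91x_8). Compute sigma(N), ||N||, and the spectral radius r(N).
sigma(N) = {0}; ||N|| = 91; r(N) = 0. (N is nilpotent with N^9 = 0.)

On C^9, N is a strictly lower-triangular matrix with 91 on the subdiagonal and zeros elsewhere, so its characteristic polynomial is lambda^9 and every eigenvalue is 0: sigma(N) = {0}. For the operator norm, N e_i = 91e_{i+1} for i = 1, ..., 8 and N e_9 = 0, so the singular values of N are 91 (with multiplicity 8) and 0; hence ||N|| = 91. The spectral radius r(N) = max|lambda| = 0. Note ||N|| > r(N) — characteristic of non-normal nilpotent operators. Indeed N^9 = 0.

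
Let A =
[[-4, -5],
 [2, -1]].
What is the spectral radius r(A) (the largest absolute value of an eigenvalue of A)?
r(A) = sqrt(14) ≈ 3.7417

The eigenvalues of A are the roots of its characteristic polynomial. With M = A (coefficients from the trace and determinant):
  p(λ) = det(λ I - M) = λ^2 + 5λ + 14.
For λ^2 + 5λ + 14 the discriminant is -31. It is negative, so the roots are the complex-conjugate pair λ = -5/2 ± (sqrt(31)/2) i ≈ -2.5 ± 2.7839i. For a conjugate pair the product of the roots equals the constant term, so |λ|^2 = 14 and |λ| = sqrt(14) ≈ 3.7417.
Thus the eigenvalues (to 4 decimals) are -2.5 ± 2.7839i (modulus 3.7417). The spectral radius is the largest modulus: r(A) = sqrt(14) ≈ 3.7417. (Cross-check: r(A) ≤ ||A||_2 ≈ 6.4225; equality holds whenever A is normal, though it can also hold for some non-normal A.)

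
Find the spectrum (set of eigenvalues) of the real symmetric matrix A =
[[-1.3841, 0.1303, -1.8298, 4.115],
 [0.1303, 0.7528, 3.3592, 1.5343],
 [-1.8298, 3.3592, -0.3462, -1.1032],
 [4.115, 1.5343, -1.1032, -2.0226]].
sigma(A) ≈ {-6, -4, 3, 4}

A is real symmetric, so its spectrum consists of real eigenvalues. Expanding the characteristic polynomial of the displayed matrix gives
  det(λ I - A) = p(λ) = λ^4 + (3)λ^3 + (-34)λ^2 + (-48.0014)λ + (288).
Solving p(λ) = 0 yields eigenvalues ≈ -6, -4, 3, 4. (A is shown rounded to 4 decimals, so these recover the underlying integer eigenvalues to within that precision.)
Verification: the trace of A = -3 equals the sum of eigenvalues -3, and det(A) ≈ 287.9997 matches the eigenvalue product 288.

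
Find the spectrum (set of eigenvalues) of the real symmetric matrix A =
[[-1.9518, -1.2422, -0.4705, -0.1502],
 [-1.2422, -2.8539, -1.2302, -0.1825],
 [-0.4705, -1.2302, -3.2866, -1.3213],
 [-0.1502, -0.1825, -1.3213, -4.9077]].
sigma(A) ≈ {-6, -4, -2, -1}

A is real symmetric, so its spectrum consists of real eigenvalues. Expanding the characteristic polynomial of the displayed matrix gives
  det(λ I - A) = p(λ) = λ^4 + (13)λ^3 + (56)λ^2 + (91.9981)λ + (47.9973).
Solving p(λ) = 0 yields eigenvalues ≈ -6, -4, -2, -1. (A is shown rounded to 4 decimals, so these recover the underlying integer eigenvalues to within that precision.)
Verification: the trace of A = -13 equals the sum of eigenvalues -13, and det(A) ≈ 47.9973 matches the eigenvalue product 48.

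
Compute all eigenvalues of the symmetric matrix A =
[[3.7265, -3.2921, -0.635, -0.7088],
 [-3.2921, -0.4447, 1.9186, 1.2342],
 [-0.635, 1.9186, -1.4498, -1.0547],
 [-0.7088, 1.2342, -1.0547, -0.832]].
sigma(A) ≈ {-4, -1, 0, 6}

A is real symmetric, so its spectrum consists of real eigenvalues. Expanding the characteristic polynomial of the displayed matrix gives
  det(λ I - A) = p(λ) = λ^4 + (-1)λ^3 + (-26)λ^2 + (-24)λ + (-0.0011).
Solving p(λ) = 0 yields eigenvalues ≈ -4, -1, 0, 6. (A is shown rounded to 4 decimals, so these recover the underlying integer eigenvalues to within that precision.)
Verification: the trace of A = 1 equals the sum of eigenvalues 1, and det(A) ≈ -0.0011 matches the eigenvalue product 0.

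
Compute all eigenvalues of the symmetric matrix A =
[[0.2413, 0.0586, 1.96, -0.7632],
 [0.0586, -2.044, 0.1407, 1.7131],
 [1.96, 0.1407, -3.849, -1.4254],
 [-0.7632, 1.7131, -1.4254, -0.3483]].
sigma(A) ≈ {-5, -3, 0, 2}

A is real symmetric, so its spectrum consists of real eigenvalues. Expanding the characteristic polynomial of the displayed matrix gives
  det(λ I - A) = p(λ) = λ^4 + (6)λ^3 + (-1)λ^2 + (-30)λ + (-0.001).
Solving p(λ) = 0 yields eigenvalues ≈ -5, -3, 0, 2. (A is shown rounded to 4 decimals, so these recover the underlying integer eigenvalues to within that precision.)
Verification: the trace of A = -6 equals the sum of eigenvalues -6, and det(A) ≈ -0.0010 matches the eigenvalue product 0.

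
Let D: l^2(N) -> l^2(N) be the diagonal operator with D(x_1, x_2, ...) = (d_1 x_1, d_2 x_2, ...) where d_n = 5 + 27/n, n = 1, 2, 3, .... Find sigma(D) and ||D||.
sigma(D) = {5 + 27/n : n ≥ 1} ∪ {5}; ||D|| = 32

A bounded diagonal operator on l^2 with diagonal entries d_n has spectrum equal to the closure of {d_n : n ≥ 1}: every d_n is an eigenvalue (with eigenvector e_n), so {d_n} ⊂ sigma(D); the spectrum is closed, so its closure is too; and for lambda not in the closure, (D - lambda I) has bounded inverse (the diagonal entries 1/(d_n - lambda) are bounded). For our sequence d_n = 5 + 27/n, n = 1, 2, 3, ...:
  - {d_n} = {5 + 27/n : n ≥ 1}; the only limit point is 5
  - closure = {5 + 27/n : n ≥ 1} ∪ {5}
For the norm: a diagonal operator has ||D|| = sup_n |d_n|. Here d_n = 5 + 27/n is positive and decreasing, so sup_n |d_n| = d_1 = 5 + 27 = 32. So ||D|| = 32.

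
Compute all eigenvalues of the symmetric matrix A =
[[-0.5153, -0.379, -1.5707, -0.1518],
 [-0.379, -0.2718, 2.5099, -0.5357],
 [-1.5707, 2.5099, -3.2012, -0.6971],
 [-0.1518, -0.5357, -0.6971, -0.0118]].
sigma(A) ≈ {-5, -1, 0, 2}

A is real symmetric, so its spectrum consists of real eigenvalues. Expanding the characteristic polynomial of the displayed matrix gives
  det(λ I - A) = p(λ) = λ^4 + (4)λ^3 + (-7)λ^2 + (-10)λ + (0).
Solving p(λ) = 0 yields eigenvalues ≈ -5, -1, 0, 2. (A is shown rounded to 4 decimals, so these recover the underlying integer eigenvalues to within that precision.)
Verification: the trace of A = -4 equals the sum of eigenvalues -4, and det(A) ≈ -0.0006 matches the eigenvalue product 0.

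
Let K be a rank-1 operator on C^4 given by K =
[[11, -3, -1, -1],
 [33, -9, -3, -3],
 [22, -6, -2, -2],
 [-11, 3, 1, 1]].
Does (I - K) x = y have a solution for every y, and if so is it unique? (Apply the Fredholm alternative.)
(I - K) is singular (det(I - K) = 0, i.e. 1 ∈ sigma(K)). (I - K) x = y is solvable iff y ⊥ ker((I - K)^*) = span{(11, -3, -1, -1)}, i.e. iff 11y_1 - 3y_2 - y_3 - y_4 = 0. When solvable, the solutions are x = y + c·(1, 3, 2, -1), c arbitrary (ker(I - K) = span{(1, 3, 2, -1)}, dimension 1).

K has rank 1, so it is an outer product K = u v^T: every row of K is a multiple of one row vector. Reading off the entries, u = (1, 3, 2, -1) and v = (11, -3, -1, -1) (row i of K equals u_i·v^T). A rank-one matrix u v^T satisfies K u = u (v·u) and kills the (3)-dimensional subspace v^⊥, so its characteristic polynomial is lambda^3 (lambda - v·u) with v·u = tr K = 1. Hence the eigenvalues of I - K are 1 (multiplicity 3) and 1 - (1) = 0, so det(I - K) = 0. (Direct check: I - K =
[[-10, 3, 1, 1],
 [-33, 10, 3, 3],
 [-22, 6, 3, 2],
 [11, -3, -1, 0]]
has determinant 0.) So 1 is an eigenvalue of K and (I - K) is not invertible. The finite-dimensional Fredholm alternative says: either (I - K) is invertible, or ker(I - K) ≠ {0} and then range(I - K) = ker((I - K)^*)^⊥, with dim ker(I - K) = dim ker((I - K)^*). We are in the second case, so we need both kernels. Kernel of I - K: (I - K) u = u - u (v·u) = u - u = 0, so ker(I - K) = span{u} = span{(1, 3, 2, -1)} (it is exactly 1-dimensional because rank(I - K) = 3). Kernel of the adjoint: K is real, so (I - K)^* = I - K^T = I - v u^T, and (I - v u^T) v = v - v (u·v) = 0; hence ker((I - K)^*) = span{v} = span{(11, -3, -1, -1)}. Therefore (I - K) x = y is solvable iff <y, v> = 0, i.e. iff 11y_1 - 3y_2 - y_3 - y_4 = 0. When this holds, K y = u (v·y) = 0, so (I - K) y = y and x = y is a particular solution; the full solution set is the line x = y + c·u = y + c·(1, 3, 2, -1), c ∈ C.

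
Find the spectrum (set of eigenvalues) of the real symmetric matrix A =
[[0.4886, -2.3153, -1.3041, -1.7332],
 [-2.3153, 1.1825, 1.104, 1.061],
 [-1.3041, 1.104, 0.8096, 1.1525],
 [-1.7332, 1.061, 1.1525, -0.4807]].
sigma(A) ≈ {-2, -1, 0, 5}

A is real symmetric, so its spectrum consists of real eigenvalues. Expanding the characteristic polynomial of the displayed matrix gives
  det(λ I - A) = p(λ) = λ^4 + (-2)λ^3 + (-13)λ^2 + (-10)λ + (0).
Solving p(λ) = 0 yields eigenvalues ≈ -2, -1, 0, 5. (A is shown rounded to 4 decimals, so these recover the underlying integer eigenvalues to within that precision.)
Verification: the trace of A = 2 equals the sum of eigenvalues 2, and det(A) ≈ 0.0000 matches the eigenvalue product 0.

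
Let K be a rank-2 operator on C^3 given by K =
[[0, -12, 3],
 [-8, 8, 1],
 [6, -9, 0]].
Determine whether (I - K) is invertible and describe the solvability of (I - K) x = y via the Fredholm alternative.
(I - K) is invertible (det(I - K) = -112 ≠ 0), so for every y in C^3 the equation (I - K) x = y has a unique solution.

K has rank 2 and factors as K = U V^T = u1 v1^T + u2 v2^T with u1 = (3, -3, 3), v1 = (2, -3, 0), u2 = (3, 1, 0), v2 = (-2, -1, 1) (multiplying out reproduces the displayed K). The nonzero eigenvalues of U V^T coincide with those of the 2 x 2 matrix G = V^T U = [[v1·u1, v1·u2], [v2·u1, v2·u2]] = [[15, 3], [0, -7]], and by the Sylvester determinant identity det(I_3 - U V^T) = det(I_2 - V^T U) = det([[-14, -3], [0, 8]]) = (-14)(8) - (-3)(0) = -112. (Direct check: I - K =
[[1, 12, -3],
 [8, -7, -1],
 [-6, 9, 1]]
has determinant -112.) The finite-dimensional Fredholm alternative says: either (I - K) is invertible, or ker(I - K) ≠ {0} and then range(I - K) = ker((I - K)^*)^⊥, with dim ker(I - K) = dim ker((I - K)^*). Since det(I - K) ≠ 0, 1 is not an eigenvalue of K and ker(I - K) = {0}, so we are in the first case: for every y there is a unique x = (I - K)^(-1) y. (Explicitly, by the Woodbury identity, (I - U V^T)^(-1) = I + U (I_2 - G)^(-1) V^T.)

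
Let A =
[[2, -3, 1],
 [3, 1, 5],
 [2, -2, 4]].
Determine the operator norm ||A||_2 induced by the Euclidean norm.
||A||_2 ≈ 7.6918 (= sqrt(largest eigenvalue of A^T A))

||A||_2 = sigma_max(A) = sqrt(lambda_max(A^T A)). Form the symmetric matrix M = A^T A =
[[17, -7, 25],
 [-7, 14, -6],
 [25, -6, 42]].
Its characteristic polynomial (trace, sum of principal 2x2 minors, determinant of M give the coefficients) is
  p(λ) = det(λ I - M) = λ^3 - 73λ^2 + 830λ - 676.
No integer candidate from the rational root theorem (±divisors of 676) is a root, so the roots are irrational. The cubic discriminant is Δ = 1057018900 > 0, so there are three distinct real roots. p(0) = -676 and p(1) = 82 have opposite signs, so a root lies in (0, 1); Newton's method refines it to λ ≈ 0.8821. p(12) = 500 and p(13) = -26 have opposite signs, so a root lies in (12, 13); Newton's method refines it to λ ≈ 12.9535. p(59) = -440 and p(60) = 2324 have opposite signs, so a root lies in (59, 60); Newton's method refines it to λ ≈ 59.1644. Check (Vieta): the three roots sum to 73, matching tr M = 73.
So the eigenvalues of A^T A are ≈ 0.8821, 12.9535, 59.1644 (all ≥ 0, as they must be for A^T A). The largest is λ_max ≈ 59.1644, hence ||A||_2 = sqrt(λ_max) ≈ 7.6918.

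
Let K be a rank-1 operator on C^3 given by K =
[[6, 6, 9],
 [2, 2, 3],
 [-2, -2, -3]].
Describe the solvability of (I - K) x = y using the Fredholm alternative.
(I - K) is invertible (det(I - K) = -4 ≠ 0), so for every y in C^3 the equation (I - K) x = y has a unique solution.

K has rank 1, so it is an outer product K = u v^T: every row of K is a multiple of one row vector. Reading off the entries, u = (3, 1, -1) and v = (2, 2, 3) (row i of K equals u_i·v^T). A rank-one matrix u v^T satisfies K u = u (v·u) and kills the (2)-dimensional subspace v^⊥, so its characteristic polynomial is lambda^2 (lambda - v·u) with v·u = tr K = 5. Hence the eigenvalues of I - K are 1 (multiplicity 2) and 1 - (5) = -4, so det(I - K) = -4. (Direct check: I - K =
[[-5, -6, -9],
 [-2, -1, -3],
 [2, 2, 4]]
has determinant -4.) The finite-dimensional Fredholm alternative says: either (I - K) is invertible, or ker(I - K) ≠ {0} and then range(I - K) = ker((I - K)^*)^⊥, with dim ker(I - K) = dim ker((I - K)^*). Since det(I - K) ≠ 0, 1 is not an eigenvalue of K and ker(I - K) = {0}, so we are in the first case: for every y there is a unique x = (I - K)^(-1) y. Explicitly, by the Sherman–Morrison formula, (I - u v^T)^(-1) = I + u v^T/(1 - v·u), i.e. (I - K)^(-1) = I + K/(-4).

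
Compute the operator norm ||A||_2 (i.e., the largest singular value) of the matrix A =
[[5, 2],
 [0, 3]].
||A||_2 = sqrt((38 + sqrt(544))/2) ≈ 5.5373 (= sqrt(largest eigenvalue of A^T A))

||A||_2 = sigma_max(A) = sqrt(lambda_max(A^T A)). Form the symmetric matrix M = A^T A =
[[25, 10],
 [10, 13]].
Its characteristic polynomial (trace, determinant of M give the coefficients) is
  p(λ) = det(λ I - M) = λ^2 - 38λ + 225.
For λ^2 - 38λ + 225 the discriminant is 544. It is nonnegative but not a perfect square, so the roots are real and irrational: λ = (38 ± sqrt(544))/2 ≈ 30.6619, 7.3381.
So the eigenvalues of A^T A are ≈ 7.3381, 30.6619 (all ≥ 0, as they must be for A^T A). The largest is λ_max = (38 + sqrt(544))/2 ≈ 30.6619, hence ||A||_2 = sqrt(λ_max) = sqrt((38 + sqrt(544))/2) ≈ 5.5373.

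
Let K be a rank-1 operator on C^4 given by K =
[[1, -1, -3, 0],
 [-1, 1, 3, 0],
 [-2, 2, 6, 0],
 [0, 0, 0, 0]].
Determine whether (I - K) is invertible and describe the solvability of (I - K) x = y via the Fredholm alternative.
(I - K) is invertible (det(I - K) = -7 ≠ 0), so for every y in C^4 the equation (I - K) x = y has a unique solution.

K has rank 1, so it is an outer product K = u v^T: every row of K is a multiple of one row vector. Reading off the entries, u = (1, -1, -2, 0) and v = (1, -1, -3, 0) (row i of K equals u_i·v^T). A rank-one matrix u v^T satisfies K u = u (v·u) and kills the (3)-dimensional subspace v^⊥, so its characteristic polynomial is lambda^3 (lambda - v·u) with v·u = tr K = 8. Hence the eigenvalues of I - K are 1 (multiplicity 3) and 1 - (8) = -7, so det(I - K) = -7. (Direct check: I - K =
[[0, 1, 3, 0],
 [1, 0, -3, 0],
 [2, -2, -5, 0],
 [0, 0, 0, 1]]
has determinant -7.) The finite-dimensional Fredholm alternative says: either (I - K) is invertible, or ker(I - K) ≠ {0} and then range(I - K) = ker((I - K)^*)^⊥, with dim ker(I - K) = dim ker((I - K)^*). Since det(I - K) ≠ 0, 1 is not an eigenvalue of K and ker(I - K) = {0}, so we are in the first case: for every y there is a unique x = (I - K)^(-1) y. Explicitly, by the Sherman–Morrison formula, (I - u v^T)^(-1) = I + u v^T/(1 - v·u), i.e. (I - K)^(-1) = I + K/(-7).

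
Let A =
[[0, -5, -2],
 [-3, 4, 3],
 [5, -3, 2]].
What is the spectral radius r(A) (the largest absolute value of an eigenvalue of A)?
r(A) ≈ 5.7643

The eigenvalues of A are the roots of its characteristic polynomial. With M = A (coefficients from the trace, the sum of principal 2x2 minors, and det A):
  p(λ) = det(λ I - M) = λ^3 - 6λ^2 + 12λ + 83.
No integer candidate from the rational root theorem (±divisors of 83) is a root, so the roots are irrational. The cubic discriminant is Δ = -223587 < 0, so there is one real root and a complex-conjugate pair. p(-3) = -34 and p(-2) = 27 have opposite signs, so a root lies in (-3, -2); Newton's method refines it to λ ≈ -2.4979. Dividing out (λ - (-2.4979)) leaves approximately λ^2 - 8.4979λ + 33.2274. For λ^2 - 8.4979λ + 33.2274 the discriminant is -60.6944. It is negative, so the remaining roots are the complex-conjugate pair λ ≈ 4.249 ± 3.8953i. Their product equals the constant term, so |λ|^2 ≈ 33.2274 and |λ| ≈ 5.7643.
Thus the eigenvalues (to 4 decimals) are -2.4979 (modulus 2.4979); 4.249 ± 3.8953i (modulus 5.7643). The spectral radius is the largest modulus: r(A) ≈ 5.7643. (Cross-check: r(A) ≤ ||A||_2 ≈ 8.5394; equality holds whenever A is normal, though it can also hold for some non-normal A.)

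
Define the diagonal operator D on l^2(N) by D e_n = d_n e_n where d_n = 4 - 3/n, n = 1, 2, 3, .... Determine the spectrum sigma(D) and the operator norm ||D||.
sigma(D) = {4 - 3/n : n ≥ 1} ∪ {4}; ||D|| = 4

A bounded diagonal operator on l^2 with diagonal entries d_n has spectrum equal to the closure of {d_n : n ≥ 1}: every d_n is an eigenvalue (with eigenvector e_n), so {d_n} ⊂ sigma(D); the spectrum is closed, so its closure is too; and for lambda not in the closure, (D - lambda I) has bounded inverse (the diagonal entries 1/(d_n - lambda) are bounded). For our sequence d_n = 4 - 3/n, n = 1, 2, 3, ...:
  - {d_n} = {4 - 3/n : n ≥ 1}; the only limit point is 4
  - closure = {4 - 3/n : n ≥ 1} ∪ {4}
For the norm: a diagonal operator has ||D|| = sup_n |d_n|. Here d_n = 4 - 3/n increases monotonically from d_1 = 1 toward 4, with all terms in [1, 4); so sup_n |d_n| = 4 (the supremum is the limit, not attained). So ||D|| = 4.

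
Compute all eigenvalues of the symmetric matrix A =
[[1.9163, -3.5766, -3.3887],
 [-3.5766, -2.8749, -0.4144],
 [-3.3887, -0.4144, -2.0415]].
sigma(A) ≈ {-6, -2, 5}

A is real symmetric, so its spectrum consists of real eigenvalues. Expanding the characteristic polynomial of the displayed matrix gives
  det(λ I - A) = p(λ) = λ^3 + (3)λ^2 + (-28)λ + (-60.0011).
Solving p(λ) = 0 yields eigenvalues ≈ -6, -2, 5. (A is shown rounded to 4 decimals, so these recover the underlying integer eigenvalues to within that precision.)
Verification: the trace of A = -3 equals the sum of eigenvalues -3, and det(A) ≈ 60.0011 matches the eigenvalue product 60.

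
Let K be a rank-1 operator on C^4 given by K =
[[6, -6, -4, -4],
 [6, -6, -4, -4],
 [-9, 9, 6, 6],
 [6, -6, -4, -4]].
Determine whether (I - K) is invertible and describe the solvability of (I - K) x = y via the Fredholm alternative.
(I - K) is invertible (det(I - K) = -1 ≠ 0), so for every y in C^4 the equation (I - K) x = y has a unique solution.

K has rank 1, so it is an outer product K = u v^T: every row of K is a multiple of one row vector. Reading off the entries, u = (-2, -2, 3, -2) and v = (-3, 3, 2, 2) (row i of K equals u_i·v^T). A rank-one matrix u v^T satisfies K u = u (v·u) and kills the (3)-dimensional subspace v^⊥, so its characteristic polynomial is lambda^3 (lambda - v·u) with v·u = tr K = 2. Hence the eigenvalues of I - K are 1 (multiplicity 3) and 1 - (2) = -1, so det(I - K) = -1. (Direct check: I - K =
[[-5, 6, 4, 4],
 [-6, 7, 4, 4],
 [9, -9, -5, -6],
 [-6, 6, 4, 5]]
has determinant -1.) The finite-dimensional Fredholm alternative says: either (I - K) is invertible, or ker(I - K) ≠ {0} and then range(I - K) = ker((I - K)^*)^⊥, with dim ker(I - K) = dim ker((I - K)^*). Since det(I - K) ≠ 0, 1 is not an eigenvalue of K and ker(I - K) = {0}, so we are in the first case: for every y there is a unique x = (I - K)^(-1) y. Explicitly, by the Sherman–Morrison formula, (I - u v^T)^(-1) = I + u v^T/(1 - v·u), i.e. (I - K)^(-1) = I - K.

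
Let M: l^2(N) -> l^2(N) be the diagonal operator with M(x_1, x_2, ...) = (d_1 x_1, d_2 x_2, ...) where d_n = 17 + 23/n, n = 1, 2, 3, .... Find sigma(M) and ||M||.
sigma(M) = {17 + 23/n : n ≥ 1} ∪ {17}; ||M|| = 40

A bounded diagonal operator on l^2 with diagonal entries d_n has spectrum equal to the closure of {d_n : n ≥ 1}: every d_n is an eigenvalue (with eigenvector e_n), so {d_n} ⊂ sigma(M); the spectrum is closed, so its closure is too; and for lambda not in the closure, (M - lambda I) has bounded inverse (the diagonal entries 1/(d_n - lambda) are bounded). For our sequence d_n = 17 + 23/n, n = 1, 2, 3, ...:
  - {d_n} = {17 + 23/n : n ≥ 1}; the only limit point is 17
  - closure = {17 + 23/n : n ≥ 1} ∪ {17}
For the norm: a diagonal operator has ||M|| = sup_n |d_n|. Here d_n = 17 + 23/n is positive and decreasing, so sup_n |d_n| = d_1 = 17 + 23 = 40. So ||M|| = 40.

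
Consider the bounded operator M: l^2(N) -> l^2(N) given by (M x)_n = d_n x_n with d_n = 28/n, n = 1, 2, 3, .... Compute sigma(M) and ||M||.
sigma(M) = {28/n : n ≥ 1} ∪ {0}; ||M|| = 28

A bounded diagonal operator on l^2 with diagonal entries d_n has spectrum equal to the closure of {d_n : n ≥ 1}: every d_n is an eigenvalue (with eigenvector e_n), so {d_n} ⊂ sigma(M); the spectrum is closed, so its closure is too; and for lambda not in the closure, (M - lambda I) has bounded inverse (the diagonal entries 1/(d_n - lambda) are bounded). For our sequence d_n = 28/n, n = 1, 2, 3, ...:
  - {d_n} = {28/n : n ≥ 1}; the only limit point is 0
  - closure = {28/n : n ≥ 1} ∪ {0}
For the norm: a diagonal operator has ||M|| = sup_n |d_n|. Here d_n = 28/n is positive and decreasing, so sup_n |d_n| = d_1 = 28. So ||M|| = 28.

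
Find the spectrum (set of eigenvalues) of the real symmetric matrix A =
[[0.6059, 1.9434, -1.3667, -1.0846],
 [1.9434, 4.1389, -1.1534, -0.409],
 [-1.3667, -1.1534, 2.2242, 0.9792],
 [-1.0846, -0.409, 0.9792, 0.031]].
sigma(A) ≈ {-1, 0, 2, 6}

A is real symmetric, so its spectrum consists of real eigenvalues. Expanding the characteristic polynomial of the displayed matrix gives
  det(λ I - A) = p(λ) = λ^4 + (-7)λ^3 + (4)λ^2 + (12.0011)λ + (0).
Solving p(λ) = 0 yields eigenvalues ≈ -1, 0, 2, 6. (A is shown rounded to 4 decimals, so these recover the underlying integer eigenvalues to within that precision.)
Verification: the trace of A = 7 equals the sum of eigenvalues 7, and det(A) ≈ 0.0000 matches the eigenvalue product 0.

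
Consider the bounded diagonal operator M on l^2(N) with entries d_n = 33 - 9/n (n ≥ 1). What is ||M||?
||M|| = 33

For a diagonal operator on l^2 with entries d_n, ||M|| = sup_n |d_n|. Here d_1 = 24, d_2 = 57/2, ..., and d_n = 33 - 9/n increases monotonically toward 33. All terms lie in [24, 33), so |d_n| = d_n and the supremum is the limit 33, which is not attained by any individual d_n. Hence ||M|| = 33.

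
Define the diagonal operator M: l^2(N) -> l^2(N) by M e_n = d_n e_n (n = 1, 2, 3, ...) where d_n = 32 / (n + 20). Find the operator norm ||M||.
||M|| = 32/21 (attained at n = 1)

For M diagonal, ||M|| = sup_n |d_n| = sup_n 32/(n + 20). This is positive and strictly decreasing in n, so the supremum is attained at n = 1: d_1 = 32/(1 + 20) = 32/21. Hence ||M|| = 32/21.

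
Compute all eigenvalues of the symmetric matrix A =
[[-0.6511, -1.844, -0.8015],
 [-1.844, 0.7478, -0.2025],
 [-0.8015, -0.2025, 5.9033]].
sigma(A) ≈ {-2, 2, 6}

A is real symmetric, so its spectrum consists of real eigenvalues. Expanding the characteristic polynomial of the displayed matrix gives
  det(λ I - A) = p(λ) = λ^3 + (-6)λ^2 + (-4)λ + (24).
Solving p(λ) = 0 yields eigenvalues ≈ -2, 2, 6. (A is shown rounded to 4 decimals, so these recover the underlying integer eigenvalues to within that precision.)
Verification: the trace of A = 6 equals the sum of eigenvalues 6, and det(A) ≈ -23.9997 matches the eigenvalue product -24.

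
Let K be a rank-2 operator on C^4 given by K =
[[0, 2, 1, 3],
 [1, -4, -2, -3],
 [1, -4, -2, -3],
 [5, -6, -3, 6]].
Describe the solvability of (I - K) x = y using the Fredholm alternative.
(I - K) is invertible (det(I - K) = -80 ≠ 0), so for every y in C^4 the equation (I - K) x = y has a unique solution.

K has rank 2 and factors as K = U V^T = u1 v1^T + u2 v2^T with u1 = (2, -3, -3, -1), v1 = (-1, 2, 1, 0), u2 = (1, -1, -1, 2), v2 = (2, -2, -1, 3) (multiplying out reproduces the displayed K). The nonzero eigenvalues of U V^T coincide with those of the 2 x 2 matrix G = V^T U = [[v1·u1, v1·u2], [v2·u1, v2·u2]] = [[-11, -4], [10, 11]], and by the Sylvester determinant identity det(I_4 - U V^T) = det(I_2 - V^T U) = det([[12, 4], [-10, -10]]) = (12)(-10) - (4)(-10) = -80. (Direct check: I - K =
[[1, -2, -1, -3],
 [-1, 5, 2, 3],
 [-1, 4, 3, 3],
 [-5, 6, 3, -5]]
has determinant -80.) The finite-dimensional Fredholm alternative says: either (I - K) is invertible, or ker(I - K) ≠ {0} and then range(I - K) = ker((I - K)^*)^⊥, with dim ker(I - K) = dim ker((I - K)^*). Since det(I - K) ≠ 0, 1 is not an eigenvalue of K and ker(I - K) = {0}, so we are in the first case: for every y there is a unique x = (I - K)^(-1) y. (Explicitly, by the Woodbury identity, (I - U V^T)^(-1) = I + U (I_2 - G)^(-1) V^T.)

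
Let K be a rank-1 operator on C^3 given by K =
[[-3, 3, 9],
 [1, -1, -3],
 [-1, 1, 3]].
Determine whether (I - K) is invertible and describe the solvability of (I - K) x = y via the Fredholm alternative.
(I - K) is invertible (det(I - K) = 2 ≠ 0), so for every y in C^3 the equation (I - K) x = y has a unique solution.

K has rank 1, so it is an outer product K = u v^T: every row of K is a multiple of one row vector. Reading off the entries, u = (3, -1, 1) and v = (-1, 1, 3) (row i of K equals u_i·v^T). A rank-one matrix u v^T satisfies K u = u (v·u) and kills the (2)-dimensional subspace v^⊥, so its characteristic polynomial is lambda^2 (lambda - v·u) with v·u = tr K = -1. Hence the eigenvalues of I - K are 1 (multiplicity 2) and 1 - (-1) = 2, so det(I - K) = 2. (Direct check: I - K =
[[4, -3, -9],
 [-1, 2, 3],
 [1, -1, -2]]
has determinant 2.) The finite-dimensional Fredholm alternative says: either (I - K) is invertible, or ker(I - K) ≠ {0} and then range(I - K) = ker((I - K)^*)^⊥, with dim ker(I - K) = dim ker((I - K)^*). Since det(I - K) ≠ 0, 1 is not an eigenvalue of K and ker(I - K) = {0}, so we are in the first case: for every y there is a unique x = (I - K)^(-1) y. Explicitly, by the Sherman–Morrison formula, (I - u v^T)^(-1) = I + u v^T/(1 - v·u), i.e. (I - K)^(-1) = I + K/(2).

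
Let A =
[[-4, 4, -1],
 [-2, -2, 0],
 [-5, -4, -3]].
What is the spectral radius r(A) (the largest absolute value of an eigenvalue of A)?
r(A) ≈ 5.0693

The eigenvalues of A are the roots of its characteristic polynomial. With M = A (coefficients from the trace, the sum of principal 2x2 minors, and det A):
  p(λ) = det(λ I - M) = λ^3 + 9λ^2 + 29λ + 46.
No integer candidate from the rational root theorem (±divisors of 46) is a root, so the roots are irrational. The cubic discriminant is Δ = -4595 < 0, so there is one real root and a complex-conjugate pair. p(-6) = -20 and p(-5) = 1 have opposite signs, so a root lies in (-6, -5); Newton's method refines it to λ ≈ -5.0693. Dividing out (λ - (-5.0693)) leaves approximately λ^2 + 3.9307λ + 9.0742. For λ^2 + 3.9307λ + 9.0742 the discriminant is -20.8466. It is negative, so the remaining roots are the complex-conjugate pair λ ≈ -1.9653 ± 2.2829i. Their product equals the constant term, so |λ|^2 ≈ 9.0742 and |λ| ≈ 3.0123.
Thus the eigenvalues (to 4 decimals) are -5.0693 (modulus 5.0693); -1.9653 ± 2.2829i (modulus 3.0123). The spectral radius is the largest modulus: r(A) ≈ 5.0693. (Cross-check: r(A) ≤ ||A||_2 ≈ 7.6397; equality holds whenever A is normal, though it can also hold for some non-normal A.)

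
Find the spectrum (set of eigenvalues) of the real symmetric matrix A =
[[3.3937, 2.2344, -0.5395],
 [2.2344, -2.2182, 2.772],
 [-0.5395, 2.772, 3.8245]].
sigma(A) ≈ {-4, 4, 5}

A is real symmetric, so its spectrum consists of real eigenvalues. Expanding the characteristic polynomial of the displayed matrix gives
  det(λ I - A) = p(λ) = λ^3 + (-5)λ^2 + (-16)λ + (80).
Solving p(λ) = 0 yields eigenvalues ≈ -4, 4, 5. (A is shown rounded to 4 decimals, so these recover the underlying integer eigenvalues to within that precision.)
Verification: the trace of A = 5 equals the sum of eigenvalues 5, and det(A) ≈ -79.9990 matches the eigenvalue product -80.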